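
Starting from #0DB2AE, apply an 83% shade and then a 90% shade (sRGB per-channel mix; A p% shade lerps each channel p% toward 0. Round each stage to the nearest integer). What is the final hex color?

#000303

#0DB2AE is rgb(13, 178, 174).
Per channel, c → c + 0.83(0 − c):
  R: 13 − 10.79 = 2.21 → 2
  G: 178 − 147.74 = 30.26 → 30
  B: 174 − 144.42 = 29.58 → 30
After the shade: rgb(2, 30, 30) = #021E1E.
Per channel, c → c + 0.9(0 − c):
  R: 2 + 0.9×(0−2) = 2 − 1.8 = 0.2 → 0
  G: 30 − 27 = 3 → 3
  B: 30 + 0.9×(0−30) = 30 − 27 = 3 → 3
rgb(0, 3, 3) = #000303.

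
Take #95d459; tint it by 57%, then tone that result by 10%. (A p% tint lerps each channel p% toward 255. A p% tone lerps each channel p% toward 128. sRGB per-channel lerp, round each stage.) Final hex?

#95d459 is rgb(149, 212, 89).
Per channel, c → c + 0.57(255 − c):
  R: 149 + 60.42 = 209.42 → 209
  G: 212 + 24.51 = 236.51 → 237
  B: 89 + 0.57×(255−89) = 89 + 94.62 = 183.62 → 184
After the tint: rgb(209, 237, 184) = #d1edb8.
Lerp each channel 10% toward 128:
  R: 209 − 8.1 = 200.9 → 201
  G: 237 + 0.1×(128−237) = 237 − 10.9 = 226.1 → 226
  B: 184 + 0.1×(128−184) = 184 − 5.6 = 178.4 → 178
rgb(201, 226, 178) = #c9e2b2.

#c9e2b2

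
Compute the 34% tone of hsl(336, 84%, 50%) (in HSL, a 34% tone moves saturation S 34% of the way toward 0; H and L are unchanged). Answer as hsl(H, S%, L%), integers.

hsl(336, 55%, 50%)

S moves 34% from 84 toward 0: 84 − 28.56 = 55.44 → 55.
H and L are unchanged.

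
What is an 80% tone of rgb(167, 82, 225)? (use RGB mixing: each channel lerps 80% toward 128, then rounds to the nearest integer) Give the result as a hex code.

An 80% tone moves each channel 80% toward 128:
  R: 167 + 0.8×(128−167) = 167 − 31.2 = 135.8 → 136
  G: 82 + 0.8×(128−82) = 82 + 36.8 = 118.8 → 119
  B: 225 − 77.6 = 147.4 → 147
rgb(136, 119, 147) = #887793.

#887793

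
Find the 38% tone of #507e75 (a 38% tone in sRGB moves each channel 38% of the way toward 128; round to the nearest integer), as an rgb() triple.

#507e75 is rgb(80, 126, 117).
Per channel, c → c + 0.38(128 − c):
  R: 80 + 0.38×(128−80) = 80 + 18.24 = 98.24 → 98
  G: 126 + 0.38×(128−126) = 126 + 0.76 = 126.76 → 127
  B: 117 + 4.18 = 121.18 → 121

rgb(98, 127, 121)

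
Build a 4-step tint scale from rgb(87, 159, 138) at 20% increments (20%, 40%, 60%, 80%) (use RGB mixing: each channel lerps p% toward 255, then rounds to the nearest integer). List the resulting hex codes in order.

20%: (87 + 33.6 = 120.6→121, 159 + 19.2 = 178.2→178, 138 + 23.4 = 161.4→161) → #79B2A1
40%: (87 + 67.2 = 154.2→154, 159 + 38.4 = 197.4→197, 138 + 46.8 = 184.8→185) → #9AC5B9
60%: (87 + 100.8 = 187.8→188, 159 + 57.6 = 216.6→217, 138 + 70.2 = 208.2→208) → #BCD9D0
80%: (87 + 134.4 = 221.4→221, 159 + 76.8 = 235.8→236, 138 + 93.6 = 231.6→232) → #DDECE8

#79B2A1, #9AC5B9, #BCD9D0, #DDECE8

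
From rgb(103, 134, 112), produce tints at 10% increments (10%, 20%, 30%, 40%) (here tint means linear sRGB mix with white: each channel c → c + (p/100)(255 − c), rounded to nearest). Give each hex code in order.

#76927E, #859E8D, #95AA9B, #A4B6A9

10%: (103 + 15.2 = 118.2→118, 134 + 12.1 = 146.1→146, 112 + 14.3 = 126.3→126) → #76927E
20%: (103 + 30.4 = 133.4→133, 134 + 24.2 = 158.2→158, 112 + 28.6 = 140.6→141) → #859E8D
30%: (103 + 45.6 = 148.6→149, 134 + 36.3 = 170.3→170, 112 + 42.9 = 154.9→155) → #95AA9B
40%: (103 + 60.8 = 163.8→164, 134 + 48.4 = 182.4→182, 112 + 57.2 = 169.2→169) → #A4B6A9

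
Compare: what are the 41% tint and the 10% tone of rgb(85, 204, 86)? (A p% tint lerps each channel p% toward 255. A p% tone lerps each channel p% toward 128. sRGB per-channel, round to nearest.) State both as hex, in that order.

#9BE19B, #59C45A

41% tint:
  R: 85 + 0.41×(255−85) = 85 + 69.7 = 154.7 → 155
  G: 204 + 0.41×(255−204) = 204 + 20.91 = 224.91 → 225
  B: 86 + 69.29 = 155.29 → 155
  → #9BE19B
10% tone:
  R: 85 + 4.3 = 89.3 → 89
  G: 204 + 0.1×(128−204) = 204 − 7.6 = 196.4 → 196
  B: 86 + 4.2 = 90.2 → 90
  → #59C45A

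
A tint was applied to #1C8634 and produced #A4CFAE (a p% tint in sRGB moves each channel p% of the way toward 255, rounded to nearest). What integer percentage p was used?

#1C8634 is rgb(28, 134, 52); #A4CFAE is rgb(164, 207, 174).
On the R channel (widest range): 164 ≈ 28 + (p/100)(255 − 28), so p ≈ 100×(164 − 28)/(255 − 28) = 13600/227 = 59.91.
p = 60 reproduces all three channels after rounding.

60%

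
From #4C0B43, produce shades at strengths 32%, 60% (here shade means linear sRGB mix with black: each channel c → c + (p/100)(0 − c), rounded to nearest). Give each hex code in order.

#4C0B43 is rgb(76, 11, 67).
32%: (76 − 24.32 = 51.68→52, 11 − 3.52 = 7.48→7, 67 − 21.44 = 45.56→46) → #34072E
60%: (76 − 45.6 = 30.4→30, 11 − 6.6 = 4.4→4, 67 − 40.2 = 26.8→27) → #1E041B

#34072E, #1E041B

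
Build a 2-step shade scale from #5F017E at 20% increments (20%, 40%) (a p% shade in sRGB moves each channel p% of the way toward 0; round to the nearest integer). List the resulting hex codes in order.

#5F017E is rgb(95, 1, 126).
20%: (95 − 19 = 76→76, 1→1, 126 − 25.2 = 100.8→101) → #4C0165
40%: (95 − 38 = 57→57, 1→1, 126 − 50.4 = 75.6→76) → #39014C

#4C0165, #39014C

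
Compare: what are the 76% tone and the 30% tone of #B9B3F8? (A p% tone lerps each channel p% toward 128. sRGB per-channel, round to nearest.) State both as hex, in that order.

#8E8C9D, #A8A4D4

#B9B3F8 is rgb(185, 179, 248).
76% tone:
  R: 185 + 0.76×(128−185) = 185 − 43.32 = 141.68 → 142
  G: 179 − 38.76 = 140.24 → 140
  B: 248 + 0.76×(128−248) = 248 − 91.2 = 156.8 → 157
  → #8E8C9D
30% tone:
  R: 185 + 0.3×(128−185) = 185 − 17.1 = 167.9 → 168
  G: 179 + 0.3×(128−179) = 179 − 15.3 = 163.7 → 164
  B: 248 + 0.3×(128−248) = 248 − 36 = 212 → 212
  → #A8A4D4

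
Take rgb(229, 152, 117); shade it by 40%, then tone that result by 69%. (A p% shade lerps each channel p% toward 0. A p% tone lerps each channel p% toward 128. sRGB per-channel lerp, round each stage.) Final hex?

#83756e

Lerp each channel 40% toward 0:
  R: 229 − 91.6 = 137.4 → 137
  G: 152 − 60.8 = 91.2 → 91
  B: 117 − 46.8 = 70.2 → 70
After the shade: rgb(137, 91, 70) = #895b46.
Lerp each channel 69% toward 128:
  R: 137 + 0.69×(128−137) = 137 − 6.21 = 130.79 → 131
  G: 91 + 0.69×(128−91) = 91 + 25.53 = 116.53 → 117
  B: 70 + 40.02 = 110.02 → 110
rgb(131, 117, 110) = #83756e.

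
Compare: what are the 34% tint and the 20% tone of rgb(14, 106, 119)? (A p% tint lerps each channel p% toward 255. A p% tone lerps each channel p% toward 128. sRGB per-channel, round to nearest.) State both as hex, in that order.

34% tint:
  R: 14 + 0.34×(255−14) = 14 + 81.94 = 95.94 → 96
  G: 106 + 0.34×(255−106) = 106 + 50.66 = 156.66 → 157
  B: 119 + 46.24 = 165.24 → 165
  → #609DA5
20% tone:
  R: 14 + 0.2×(128−14) = 14 + 22.8 = 36.8 → 37
  G: 106 + 0.2×(128−106) = 106 + 4.4 = 110.4 → 110
  B: 119 + 0.2×(128−119) = 119 + 1.8 = 120.8 → 121
  → #256E79

#609DA5, #256E79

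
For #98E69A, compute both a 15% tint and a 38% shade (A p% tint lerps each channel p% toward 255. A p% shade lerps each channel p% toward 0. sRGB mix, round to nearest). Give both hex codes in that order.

#98E69A is rgb(152, 230, 154).
15% tint:
  R: 152 + 15.45 = 167.45 → 167
  G: 230 + 0.15×(255−230) = 230 + 3.75 = 233.75 → 234
  B: 154 + 15.15 = 169.15 → 169
  → #A7EAA9
38% shade:
  R: 152 + 0.38×(0−152) = 152 − 57.76 = 94.24 → 94
  G: 230 + 0.38×(0−230) = 230 − 87.4 = 142.6 → 143
  B: 154 + 0.38×(0−154) = 154 − 58.52 = 95.48 → 95
  → #5E8F5F

#A7EAA9, #5E8F5F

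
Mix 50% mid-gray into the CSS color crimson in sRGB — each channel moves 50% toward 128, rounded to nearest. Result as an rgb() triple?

rgb(174, 74, 94)

CSS crimson is rgb(220, 20, 60).
Lerp each channel 50% toward 128:
  R: 220 − 46 = 174 → 174
  G: 20 + 54 = 74 → 74
  B: 60 + 34 = 94 → 94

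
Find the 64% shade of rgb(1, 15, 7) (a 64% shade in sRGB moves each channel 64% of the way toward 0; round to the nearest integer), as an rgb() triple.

rgb(0, 5, 3)

Lerp each channel 64% toward 0:
  R: 1 + 0.64×(0−1) = 1 − 0.64 = 0.36 → 0
  G: 15 + 0.64×(0−15) = 15 − 9.6 = 5.4 → 5
  B: 7 + 0.64×(0−7) = 7 − 4.48 = 2.52 → 3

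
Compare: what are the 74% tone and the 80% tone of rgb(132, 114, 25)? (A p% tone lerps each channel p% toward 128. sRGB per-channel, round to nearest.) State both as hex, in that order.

74% tone:
  R: 132 + 0.74×(128−132) = 132 − 2.96 = 129.04 → 129
  G: 114 + 10.36 = 124.36 → 124
  B: 25 + 0.74×(128−25) = 25 + 76.22 = 101.22 → 101
  → #817c65
80% tone:
  R: 132 − 3.2 = 128.8 → 129
  G: 114 + 0.8×(128−114) = 114 + 11.2 = 125.2 → 125
  B: 25 + 0.8×(128−25) = 25 + 82.4 = 107.4 → 107
  → #817d6b

#817c65, #817d6b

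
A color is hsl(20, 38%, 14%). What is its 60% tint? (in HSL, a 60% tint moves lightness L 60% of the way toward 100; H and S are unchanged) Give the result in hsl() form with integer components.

hsl(20, 38%, 66%)

L moves 60% from 14 toward 100: 14 + 51.6 = 65.6 → 66.
H and S are unchanged.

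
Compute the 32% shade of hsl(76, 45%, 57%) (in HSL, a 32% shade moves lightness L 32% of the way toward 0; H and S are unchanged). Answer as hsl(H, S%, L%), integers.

hsl(76, 45%, 39%)

L moves 32% from 57 toward 0: 57 − 18.24 = 38.76 → 39.
H and S are unchanged.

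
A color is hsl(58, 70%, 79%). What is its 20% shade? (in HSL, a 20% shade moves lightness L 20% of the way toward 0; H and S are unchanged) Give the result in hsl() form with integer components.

hsl(58, 70%, 63%)

L moves 20% from 79 toward 0: 79 − 15.8 = 63.2 → 63.
H and S are unchanged.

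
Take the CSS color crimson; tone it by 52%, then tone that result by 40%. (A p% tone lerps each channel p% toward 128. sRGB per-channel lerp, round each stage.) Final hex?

#9A616C

CSS crimson is rgb(220, 20, 60).
Per channel, c → c + 0.52(128 − c):
  R: 220 + 0.52×(128−220) = 220 − 47.84 = 172.16 → 172
  G: 20 + 56.16 = 76.16 → 76
  B: 60 + 35.36 = 95.36 → 95
After the tone: rgb(172, 76, 95) = #AC4C5F.
Lerp each channel 40% toward 128:
  R: 172 + 0.4×(128−172) = 172 − 17.6 = 154.4 → 154
  G: 76 + 0.4×(128−76) = 76 + 20.8 = 96.8 → 97
  B: 95 + 0.4×(128−95) = 95 + 13.2 = 108.2 → 108
rgb(154, 97, 108) = #9A616C.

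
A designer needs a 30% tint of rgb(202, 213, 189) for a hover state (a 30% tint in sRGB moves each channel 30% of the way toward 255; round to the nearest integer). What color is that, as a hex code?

#DAE2D1

A 30% tint moves each channel 30% toward 255:
  R: 202 + 0.3×(255−202) = 202 + 15.9 = 217.9 → 218
  G: 213 + 12.6 = 225.6 → 226
  B: 189 + 19.8 = 208.8 → 209
rgb(218, 226, 209) = #DAE2D1.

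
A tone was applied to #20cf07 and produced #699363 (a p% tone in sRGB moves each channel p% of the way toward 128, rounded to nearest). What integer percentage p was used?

#20cf07 is rgb(32, 207, 7); #699363 is rgb(105, 147, 99).
On the B channel (widest range): 99 ≈ 7 + (p/100)(128 − 7), so p ≈ 100×(99 − 7)/(128 − 7) = 9200/121 = 76.03.
p = 76 reproduces all three channels after rounding.

76%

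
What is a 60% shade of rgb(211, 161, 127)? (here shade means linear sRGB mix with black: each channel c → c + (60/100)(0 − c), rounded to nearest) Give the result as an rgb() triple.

A 60% shade moves each channel 60% toward 0:
  R: 211 + 0.6×(0−211) = 211 − 126.6 = 84.4 → 84
  G: 161 + 0.6×(0−161) = 161 − 96.6 = 64.4 → 64
  B: 127 + 0.6×(0−127) = 127 − 76.2 = 50.8 → 51

rgb(84, 64, 51)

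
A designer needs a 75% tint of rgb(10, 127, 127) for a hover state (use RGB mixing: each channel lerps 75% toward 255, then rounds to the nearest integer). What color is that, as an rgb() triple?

A 75% tint moves each channel 75% toward 255:
  R: 10 + 183.75 = 193.75 → 194
  G: 127 + 0.75×(255−127) = 127 + 96 = 223 → 223
  B: 127 + 0.75×(255−127) = 127 + 96 = 223 → 223

rgb(194, 223, 223)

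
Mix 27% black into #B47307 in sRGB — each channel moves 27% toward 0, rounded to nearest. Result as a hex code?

#835405

#B47307 is rgb(180, 115, 7).
Lerp each channel 27% toward 0:
  R: 180 + 0.27×(0−180) = 180 − 48.6 = 131.4 → 131
  G: 115 − 31.05 = 83.95 → 84
  B: 7 − 1.89 = 5.11 → 5
rgb(131, 84, 5) = #835405.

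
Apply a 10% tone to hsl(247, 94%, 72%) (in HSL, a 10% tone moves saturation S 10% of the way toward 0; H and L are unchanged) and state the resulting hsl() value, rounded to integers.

hsl(247, 85%, 72%)

S moves 10% from 94 toward 0: 94 − 9.4 = 84.6 → 85.
H and L are unchanged.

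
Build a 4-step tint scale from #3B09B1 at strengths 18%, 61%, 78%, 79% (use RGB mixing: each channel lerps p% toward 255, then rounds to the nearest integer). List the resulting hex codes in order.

#5E35BF, #B39FE1, #D4C9EE, #D6CBEF

#3B09B1 is rgb(59, 9, 177).
18%: (59 + 35.28 = 94.28→94, 9 + 44.28 = 53.28→53, 177 + 14.04 = 191.04→191) → #5E35BF
61%: (59 + 119.56 = 178.56→179, 9 + 150.06 = 159.06→159, 177 + 47.58 = 224.58→225) → #B39FE1
78%: (59 + 152.88 = 211.88→212, 9 + 191.88 = 200.88→201, 177 + 60.84 = 237.84→238) → #D4C9EE
79%: (59 + 154.84 = 213.84→214, 9 + 194.34 = 203.34→203, 177 + 61.62 = 238.62→239) → #D6CBEF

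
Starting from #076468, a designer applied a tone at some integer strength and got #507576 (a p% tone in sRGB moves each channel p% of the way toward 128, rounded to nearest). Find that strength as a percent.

#076468 is rgb(7, 100, 104); #507576 is rgb(80, 117, 118).
On the R channel (widest range): 80 ≈ 7 + (p/100)(128 − 7), so p ≈ 100×(80 − 7)/(128 − 7) = 7300/121 = 60.33.
p = 60 reproduces all three channels after rounding.

60%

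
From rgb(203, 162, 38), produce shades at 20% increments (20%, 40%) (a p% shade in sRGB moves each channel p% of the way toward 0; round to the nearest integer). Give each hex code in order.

#a2821e, #7a6117

20%: (203 − 40.6 = 162.4→162, 162 − 32.4 = 129.6→130, 38 − 7.6 = 30.4→30) → #a2821e
40%: (203 − 81.2 = 121.8→122, 162 − 64.8 = 97.2→97, 38 − 15.2 = 22.8→23) → #7a6117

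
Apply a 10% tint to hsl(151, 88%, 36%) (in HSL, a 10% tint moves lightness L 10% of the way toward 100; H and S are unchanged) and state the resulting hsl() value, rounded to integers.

hsl(151, 88%, 42%)

L moves 10% from 36 toward 100: 36 + 6.4 = 42.4 → 42.
H and S are unchanged.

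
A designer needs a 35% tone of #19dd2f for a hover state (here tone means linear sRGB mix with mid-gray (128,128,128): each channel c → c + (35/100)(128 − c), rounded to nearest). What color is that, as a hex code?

#3dbc4b

#19dd2f is rgb(25, 221, 47).
Per channel, c → c + 0.35(128 − c):
  R: 25 + 36.05 = 61.05 → 61
  G: 221 + 0.35×(128−221) = 221 − 32.55 = 188.45 → 188
  B: 47 + 0.35×(128−47) = 47 + 28.35 = 75.35 → 75
rgb(61, 188, 75) = #3dbc4b.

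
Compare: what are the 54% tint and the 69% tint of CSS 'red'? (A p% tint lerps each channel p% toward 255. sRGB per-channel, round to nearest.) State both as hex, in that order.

CSS red is rgb(255, 0, 0).
54% tint:
  R: 255 + 0 = 255 → 255
  G: 0 + 0.54×(255−0) = 0 + 137.7 = 137.7 → 138
  B: 0 + 0.54×(255−0) = 0 + 137.7 = 137.7 → 138
  → #FF8A8A
69% tint:
  R: 255 + 0.69×(255−255) = 255 + 0 = 255 → 255
  G: 0 + 175.95 = 175.95 → 176
  B: 0 + 0.69×(255−0) = 0 + 175.95 = 175.95 → 176
  → #FFB0B0

#FF8A8A, #FFB0B0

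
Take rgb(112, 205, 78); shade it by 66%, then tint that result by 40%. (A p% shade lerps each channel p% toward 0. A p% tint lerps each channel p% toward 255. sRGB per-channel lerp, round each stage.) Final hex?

#7d9076

Lerp each channel 66% toward 0:
  R: 112 + 0.66×(0−112) = 112 − 73.92 = 38.08 → 38
  G: 205 − 135.3 = 69.7 → 70
  B: 78 − 51.48 = 26.52 → 27
After the shade: rgb(38, 70, 27) = #26461b.
A 40% tint moves each channel 40% toward 255:
  R: 38 + 86.8 = 124.8 → 125
  G: 70 + 74 = 144 → 144
  B: 27 + 91.2 = 118.2 → 118
rgb(125, 144, 118) = #7d9076.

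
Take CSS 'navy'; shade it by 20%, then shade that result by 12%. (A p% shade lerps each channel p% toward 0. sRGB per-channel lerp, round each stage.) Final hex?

CSS navy is rgb(0, 0, 128).
Per channel, c → c + 0.2(0 − c):
  R: 0 + 0.2×(0−0) = 0 + 0 = 0 → 0
  G: 0 + 0.2×(0−0) = 0 + 0 = 0 → 0
  B: 128 + 0.2×(0−128) = 128 − 25.6 = 102.4 → 102
After the shade: rgb(0, 0, 102) = #000066.
A 12% shade moves each channel 12% toward 0:
  R: 0 + 0.12×(0−0) = 0 + 0 = 0 → 0
  G: 0 + 0 = 0 → 0
  B: 102 − 12.24 = 89.76 → 90
rgb(0, 0, 90) = #00005A.

#00005A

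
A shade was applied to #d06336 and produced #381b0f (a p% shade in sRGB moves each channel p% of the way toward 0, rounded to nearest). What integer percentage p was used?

73%

#d06336 is rgb(208, 99, 54); #381b0f is rgb(56, 27, 15).
On the R channel (widest range): 56 ≈ 208 + (p/100)(0 − 208), so p ≈ 100×(56 − 208)/(0 − 208) = -15200/-208 = 73.08.
p = 73 reproduces all three channels after rounding.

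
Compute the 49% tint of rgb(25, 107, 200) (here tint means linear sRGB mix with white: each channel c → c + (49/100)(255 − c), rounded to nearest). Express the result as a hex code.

#8AB4E3

A 49% tint moves each channel 49% toward 255:
  R: 25 + 112.7 = 137.7 → 138
  G: 107 + 0.49×(255−107) = 107 + 72.52 = 179.52 → 180
  B: 200 + 0.49×(255−200) = 200 + 26.95 = 226.95 → 227
rgb(138, 180, 227) = #8AB4E3.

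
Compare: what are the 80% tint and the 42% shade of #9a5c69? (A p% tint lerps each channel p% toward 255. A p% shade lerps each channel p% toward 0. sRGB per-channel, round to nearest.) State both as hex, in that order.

#9a5c69 is rgb(154, 92, 105).
80% tint:
  R: 154 + 0.8×(255−154) = 154 + 80.8 = 234.8 → 235
  G: 92 + 0.8×(255−92) = 92 + 130.4 = 222.4 → 222
  B: 105 + 0.8×(255−105) = 105 + 120 = 225 → 225
  → #ebdee1
42% shade:
  R: 154 + 0.42×(0−154) = 154 − 64.68 = 89.32 → 89
  G: 92 + 0.42×(0−92) = 92 − 38.64 = 53.36 → 53
  B: 105 + 0.42×(0−105) = 105 − 44.1 = 60.9 → 61
  → #59353d

#ebdee1, #59353d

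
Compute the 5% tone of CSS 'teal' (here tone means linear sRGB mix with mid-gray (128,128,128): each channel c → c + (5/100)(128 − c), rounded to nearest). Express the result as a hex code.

#068080

CSS teal is rgb(0, 128, 128).
Lerp each channel 5% toward 128:
  R: 0 + 6.4 = 6.4 → 6
  G: 128 + 0.05×(128−128) = 128 + 0 = 128 → 128
  B: 128 + 0.05×(128−128) = 128 + 0 = 128 → 128
rgb(6, 128, 128) = #068080.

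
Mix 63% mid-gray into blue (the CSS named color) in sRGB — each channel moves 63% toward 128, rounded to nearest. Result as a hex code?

#5151AF

CSS blue is rgb(0, 0, 255).
Per channel, c → c + 0.63(128 − c):
  R: 0 + 0.63×(128−0) = 0 + 80.64 = 80.64 → 81
  G: 0 + 0.63×(128−0) = 0 + 80.64 = 80.64 → 81
  B: 255 + 0.63×(128−255) = 255 − 80.01 = 174.99 → 175
rgb(81, 81, 175) = #5151AF.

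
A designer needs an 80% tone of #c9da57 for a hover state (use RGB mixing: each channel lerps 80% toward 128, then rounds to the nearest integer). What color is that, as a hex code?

#c9da57 is rgb(201, 218, 87).
Per channel, c → c + 0.8(128 − c):
  R: 201 + 0.8×(128−201) = 201 − 58.4 = 142.6 → 143
  G: 218 − 72 = 146 → 146
  B: 87 + 32.8 = 119.8 → 120
rgb(143, 146, 120) = #8f9278.

#8f9278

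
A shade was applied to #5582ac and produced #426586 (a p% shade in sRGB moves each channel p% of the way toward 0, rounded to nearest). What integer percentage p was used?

#5582ac is rgb(85, 130, 172); #426586 is rgb(66, 101, 134).
On the B channel (widest range): 134 ≈ 172 + (p/100)(0 − 172), so p ≈ 100×(134 − 172)/(0 − 172) = -3800/-172 = 22.09.
p = 22 reproduces all three channels after rounding.

22%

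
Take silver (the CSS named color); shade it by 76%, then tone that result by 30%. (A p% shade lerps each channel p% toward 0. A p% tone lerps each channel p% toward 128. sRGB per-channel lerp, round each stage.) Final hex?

#474747

CSS silver is rgb(192, 192, 192).
Per channel, c → c + 0.76(0 − c):
  R: 192 + 0.76×(0−192) = 192 − 145.92 = 46.08 → 46
  G: 192 + 0.76×(0−192) = 192 − 145.92 = 46.08 → 46
  B: 192 + 0.76×(0−192) = 192 − 145.92 = 46.08 → 46
After the shade: rgb(46, 46, 46) = #2E2E2E.
Per channel, c → c + 0.3(128 − c):
  R: 46 + 0.3×(128−46) = 46 + 24.6 = 70.6 → 71
  G: 46 + 0.3×(128−46) = 46 + 24.6 = 70.6 → 71
  B: 46 + 0.3×(128−46) = 46 + 24.6 = 70.6 → 71
rgb(71, 71, 71) = #474747.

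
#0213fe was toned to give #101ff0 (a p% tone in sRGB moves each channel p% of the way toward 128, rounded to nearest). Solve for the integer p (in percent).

11%

#0213fe is rgb(2, 19, 254); #101ff0 is rgb(16, 31, 240).
On the R channel (widest range): 16 ≈ 2 + (p/100)(128 − 2), so p ≈ 100×(16 − 2)/(128 − 2) = 1400/126 = 11.11.
p = 11 reproduces all three channels after rounding.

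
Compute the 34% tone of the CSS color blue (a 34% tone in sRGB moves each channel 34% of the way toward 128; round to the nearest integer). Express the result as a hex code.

#2C2CD4

CSS blue is rgb(0, 0, 255).
Lerp each channel 34% toward 128:
  R: 0 + 0.34×(128−0) = 0 + 43.52 = 43.52 → 44
  G: 0 + 43.52 = 43.52 → 44
  B: 255 + 0.34×(128−255) = 255 − 43.18 = 211.82 → 212
rgb(44, 44, 212) = #2C2CD4.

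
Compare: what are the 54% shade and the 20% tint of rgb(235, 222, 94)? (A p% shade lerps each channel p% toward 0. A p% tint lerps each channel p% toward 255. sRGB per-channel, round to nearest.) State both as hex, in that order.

#6c662b, #efe57e

54% shade:
  R: 235 + 0.54×(0−235) = 235 − 126.9 = 108.1 → 108
  G: 222 − 119.88 = 102.12 → 102
  B: 94 − 50.76 = 43.24 → 43
  → #6c662b
20% tint:
  R: 235 + 4 = 239 → 239
  G: 222 + 0.2×(255−222) = 222 + 6.6 = 228.6 → 229
  B: 94 + 0.2×(255−94) = 94 + 32.2 = 126.2 → 126
  → #efe57e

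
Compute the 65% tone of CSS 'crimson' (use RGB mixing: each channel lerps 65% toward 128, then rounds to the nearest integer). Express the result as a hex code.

#A05A68

CSS crimson is rgb(220, 20, 60).
Lerp each channel 65% toward 128:
  R: 220 − 59.8 = 160.2 → 160
  G: 20 + 0.65×(128−20) = 20 + 70.2 = 90.2 → 90
  B: 60 + 0.65×(128−60) = 60 + 44.2 = 104.2 → 104
rgb(160, 90, 104) = #A05A68.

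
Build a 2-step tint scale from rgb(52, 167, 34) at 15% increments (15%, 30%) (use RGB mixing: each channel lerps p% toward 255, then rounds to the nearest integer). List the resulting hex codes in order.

15%: (52 + 30.45 = 82.45→82, 167 + 13.2 = 180.2→180, 34 + 33.15 = 67.15→67) → #52B443
30%: (52 + 60.9 = 112.9→113, 167 + 26.4 = 193.4→193, 34 + 66.3 = 100.3→100) → #71C164

#52B443, #71C164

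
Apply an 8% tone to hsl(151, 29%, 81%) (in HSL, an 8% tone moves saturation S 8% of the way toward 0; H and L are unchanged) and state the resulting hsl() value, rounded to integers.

hsl(151, 27%, 81%)

S moves 8% from 29 toward 0: 29 − 2.32 = 26.68 → 27.
H and L are unchanged.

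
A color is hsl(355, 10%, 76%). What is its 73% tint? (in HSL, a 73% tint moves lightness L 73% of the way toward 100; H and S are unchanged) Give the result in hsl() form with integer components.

hsl(355, 10%, 94%)

L moves 73% from 76 toward 100: 76 + 17.52 = 93.52 → 94.
H and S are unchanged.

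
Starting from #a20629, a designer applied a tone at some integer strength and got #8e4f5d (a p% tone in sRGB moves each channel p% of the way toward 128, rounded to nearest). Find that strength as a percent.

#a20629 is rgb(162, 6, 41); #8e4f5d is rgb(142, 79, 93).
On the G channel (widest range): 79 ≈ 6 + (p/100)(128 − 6), so p ≈ 100×(79 − 6)/(128 − 6) = 7300/122 = 59.84.
p = 60 reproduces all three channels after rounding.

60%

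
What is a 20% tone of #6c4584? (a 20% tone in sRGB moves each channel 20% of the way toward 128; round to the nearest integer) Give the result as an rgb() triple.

#6c4584 is rgb(108, 69, 132).
A 20% tone moves each channel 20% toward 128:
  R: 108 + 4 = 112 → 112
  G: 69 + 0.2×(128−69) = 69 + 11.8 = 80.8 → 81
  B: 132 − 0.8 = 131.2 → 131

rgb(112, 81, 131)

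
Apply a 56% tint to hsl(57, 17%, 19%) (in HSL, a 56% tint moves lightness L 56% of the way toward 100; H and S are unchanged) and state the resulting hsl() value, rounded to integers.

L moves 56% from 19 toward 100: 19 + 45.36 = 64.36 → 64.
H and S are unchanged.

hsl(57, 17%, 64%)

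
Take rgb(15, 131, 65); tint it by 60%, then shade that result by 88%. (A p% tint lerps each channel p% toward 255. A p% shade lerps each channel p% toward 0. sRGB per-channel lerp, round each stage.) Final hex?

Per channel, c → c + 0.6(255 − c):
  R: 15 + 0.6×(255−15) = 15 + 144 = 159 → 159
  G: 131 + 0.6×(255−131) = 131 + 74.4 = 205.4 → 205
  B: 65 + 0.6×(255−65) = 65 + 114 = 179 → 179
After the tint: rgb(159, 205, 179) = #9FCDB3.
An 88% shade moves each channel 88% toward 0:
  R: 159 − 139.92 = 19.08 → 19
  G: 205 + 0.88×(0−205) = 205 − 180.4 = 24.6 → 25
  B: 179 + 0.88×(0−179) = 179 − 157.52 = 21.48 → 21
rgb(19, 25, 21) = #131915.

#131915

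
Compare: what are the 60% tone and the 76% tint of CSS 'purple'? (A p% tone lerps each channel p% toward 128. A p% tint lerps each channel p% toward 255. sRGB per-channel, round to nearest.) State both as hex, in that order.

CSS purple is rgb(128, 0, 128).
60% tone:
  R: 128 + 0 = 128 → 128
  G: 0 + 0.6×(128−0) = 0 + 76.8 = 76.8 → 77
  B: 128 + 0.6×(128−128) = 128 + 0 = 128 → 128
  → #804D80
76% tint:
  R: 128 + 96.52 = 224.52 → 225
  G: 0 + 0.76×(255−0) = 0 + 193.8 = 193.8 → 194
  B: 128 + 0.76×(255−128) = 128 + 96.52 = 224.52 → 225
  → #E1C2E1

#804D80, #E1C2E1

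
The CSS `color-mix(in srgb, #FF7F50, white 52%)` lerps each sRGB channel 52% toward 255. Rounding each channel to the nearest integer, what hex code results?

#FFC2AB

#FF7F50 is rgb(255, 127, 80).
A 52% tint moves each channel 52% toward 255:
  R: 255 + 0.52×(255−255) = 255 + 0 = 255 → 255
  G: 127 + 0.52×(255−127) = 127 + 66.56 = 193.56 → 194
  B: 80 + 0.52×(255−80) = 80 + 91 = 171 → 171
rgb(255, 194, 171) = #FFC2AB.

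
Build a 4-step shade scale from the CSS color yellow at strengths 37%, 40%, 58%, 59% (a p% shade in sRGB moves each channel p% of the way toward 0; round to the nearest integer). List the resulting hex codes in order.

#a1a100, #999900, #6b6b00, #696900

CSS yellow is rgb(255, 255, 0).
37%: (255 − 94.35 = 160.65→161, 255 − 94.35 = 160.65→161, 0→0) → #a1a100
40%: (255 − 102 = 153→153, 255 − 102 = 153→153, 0→0) → #999900
58%: (255 − 147.9 = 107.1→107, 255 − 147.9 = 107.1→107, 0→0) → #6b6b00
59%: (255 − 150.45 = 104.55→105, 255 − 150.45 = 104.55→105, 0→0) → #696900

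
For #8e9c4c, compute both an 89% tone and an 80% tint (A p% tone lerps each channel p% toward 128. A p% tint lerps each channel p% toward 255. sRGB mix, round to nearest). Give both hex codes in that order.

#8e9c4c is rgb(142, 156, 76).
89% tone:
  R: 142 + 0.89×(128−142) = 142 − 12.46 = 129.54 → 130
  G: 156 + 0.89×(128−156) = 156 − 24.92 = 131.08 → 131
  B: 76 + 46.28 = 122.28 → 122
  → #82837a
80% tint:
  R: 142 + 0.8×(255−142) = 142 + 90.4 = 232.4 → 232
  G: 156 + 0.8×(255−156) = 156 + 79.2 = 235.2 → 235
  B: 76 + 0.8×(255−76) = 76 + 143.2 = 219.2 → 219
  → #e8ebdb

#82837a, #e8ebdb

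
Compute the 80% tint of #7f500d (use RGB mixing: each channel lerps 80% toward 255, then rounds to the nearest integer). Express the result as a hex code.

#e5dccf

#7f500d is rgb(127, 80, 13).
Per channel, c → c + 0.8(255 − c):
  R: 127 + 102.4 = 229.4 → 229
  G: 80 + 140 = 220 → 220
  B: 13 + 0.8×(255−13) = 13 + 193.6 = 206.6 → 207
rgb(229, 220, 207) = #e5dccf.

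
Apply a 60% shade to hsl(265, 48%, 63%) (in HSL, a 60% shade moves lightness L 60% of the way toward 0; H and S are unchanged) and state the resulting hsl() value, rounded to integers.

hsl(265, 48%, 25%)

L moves 60% from 63 toward 0: 63 − 37.8 = 25.2 → 25.
H and S are unchanged.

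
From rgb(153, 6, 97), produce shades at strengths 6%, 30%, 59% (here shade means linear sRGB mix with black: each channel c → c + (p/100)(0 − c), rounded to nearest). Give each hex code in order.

#90065B, #6B0444, #3F0228

6%: (153 − 9.18 = 143.82→144, 6→6, 97 − 5.82 = 91.18→91) → #90065B
30%: (153 − 45.9 = 107.1→107, 6 − 1.8 = 4.2→4, 97 − 29.1 = 67.9→68) → #6B0444
59%: (153 − 90.27 = 62.73→63, 6 − 3.54 = 2.46→2, 97 − 57.23 = 39.77→40) → #3F0228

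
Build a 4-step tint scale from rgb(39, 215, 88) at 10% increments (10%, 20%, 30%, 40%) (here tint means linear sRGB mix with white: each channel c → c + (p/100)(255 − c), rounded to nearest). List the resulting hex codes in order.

#3ddb69, #52df79, #68e38a, #7de79b

10%: (39 + 21.6 = 60.6→61, 215 + 4 = 219→219, 88 + 16.7 = 104.7→105) → #3ddb69
20%: (39 + 43.2 = 82.2→82, 215 + 8 = 223→223, 88 + 33.4 = 121.4→121) → #52df79
30%: (39 + 64.8 = 103.8→104, 215 + 12 = 227→227, 88 + 50.1 = 138.1→138) → #68e38a
40%: (39 + 86.4 = 125.4→125, 215 + 16 = 231→231, 88 + 66.8 = 154.8→155) → #7de79b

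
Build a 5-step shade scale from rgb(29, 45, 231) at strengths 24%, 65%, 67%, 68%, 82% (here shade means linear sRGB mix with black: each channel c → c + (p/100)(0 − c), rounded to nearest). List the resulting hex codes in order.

24%: (29 − 6.96 = 22.04→22, 45 − 10.8 = 34.2→34, 231 − 55.44 = 175.56→176) → #1622B0
65%: (29 − 18.85 = 10.15→10, 45 − 29.25 = 15.75→16, 231 − 150.15 = 80.85→81) → #0A1051
67%: (29 − 19.43 = 9.57→10, 45 − 30.15 = 14.85→15, 231 − 154.77 = 76.23→76) → #0A0F4C
68%: (29 − 19.72 = 9.28→9, 45 − 30.6 = 14.4→14, 231 − 157.08 = 73.92→74) → #090E4A
82%: (29 − 23.78 = 5.22→5, 45 − 36.9 = 8.1→8, 231 − 189.42 = 41.58→42) → #05082A

#1622B0, #0A1051, #0A0F4C, #090E4A, #05082A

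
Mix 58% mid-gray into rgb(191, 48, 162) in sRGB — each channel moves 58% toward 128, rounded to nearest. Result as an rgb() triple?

Per channel, c → c + 0.58(128 − c):
  R: 191 + 0.58×(128−191) = 191 − 36.54 = 154.46 → 154
  G: 48 + 46.4 = 94.4 → 94
  B: 162 + 0.58×(128−162) = 162 − 19.72 = 142.28 → 142

rgb(154, 94, 142)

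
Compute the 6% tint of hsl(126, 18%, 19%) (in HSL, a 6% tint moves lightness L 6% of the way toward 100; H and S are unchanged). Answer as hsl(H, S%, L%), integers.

hsl(126, 18%, 24%)

L moves 6% from 19 toward 100: 19 + 4.86 = 23.86 → 24.
H and S are unchanged.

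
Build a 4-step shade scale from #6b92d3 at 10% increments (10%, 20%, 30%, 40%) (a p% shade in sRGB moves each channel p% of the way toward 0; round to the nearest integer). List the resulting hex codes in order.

#6083be, #5675a9, #4b6694, #40587f

#6b92d3 is rgb(107, 146, 211).
10%: (107 − 10.7 = 96.3→96, 146 − 14.6 = 131.4→131, 211 − 21.1 = 189.9→190) → #6083be
20%: (107 − 21.4 = 85.6→86, 146 − 29.2 = 116.8→117, 211 − 42.2 = 168.8→169) → #5675a9
30%: (107 − 32.1 = 74.9→75, 146 − 43.8 = 102.2→102, 211 − 63.3 = 147.7→148) → #4b6694
40%: (107 − 42.8 = 64.2→64, 146 − 58.4 = 87.6→88, 211 − 84.4 = 126.6→127) → #40587f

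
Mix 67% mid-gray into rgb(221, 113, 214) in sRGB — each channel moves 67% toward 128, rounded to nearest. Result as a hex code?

#9f7b9c

Per channel, c → c + 0.67(128 − c):
  R: 221 + 0.67×(128−221) = 221 − 62.31 = 158.69 → 159
  G: 113 + 0.67×(128−113) = 113 + 10.05 = 123.05 → 123
  B: 214 − 57.62 = 156.38 → 156
rgb(159, 123, 156) = #9f7b9c.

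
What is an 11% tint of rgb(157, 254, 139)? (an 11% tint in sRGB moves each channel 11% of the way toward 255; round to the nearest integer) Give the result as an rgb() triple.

An 11% tint moves each channel 11% toward 255:
  R: 157 + 10.78 = 167.78 → 168
  G: 254 + 0.11×(255−254) = 254 + 0.11 = 254.11 → 254
  B: 139 + 12.76 = 151.76 → 152

rgb(168, 254, 152)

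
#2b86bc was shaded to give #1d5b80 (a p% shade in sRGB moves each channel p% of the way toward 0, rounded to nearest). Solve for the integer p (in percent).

32%

#2b86bc is rgb(43, 134, 188); #1d5b80 is rgb(29, 91, 128).
On the B channel (widest range): 128 ≈ 188 + (p/100)(0 − 188), so p ≈ 100×(128 − 188)/(0 − 188) = -6000/-188 = 31.91.
p = 32 reproduces all three channels after rounding.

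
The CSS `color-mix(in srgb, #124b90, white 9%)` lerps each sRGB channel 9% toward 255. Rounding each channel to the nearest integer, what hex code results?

#275b9a

#124b90 is rgb(18, 75, 144).
A 9% tint moves each channel 9% toward 255:
  R: 18 + 21.33 = 39.33 → 39
  G: 75 + 0.09×(255−75) = 75 + 16.2 = 91.2 → 91
  B: 144 + 9.99 = 153.99 → 154
rgb(39, 91, 154) = #275b9a.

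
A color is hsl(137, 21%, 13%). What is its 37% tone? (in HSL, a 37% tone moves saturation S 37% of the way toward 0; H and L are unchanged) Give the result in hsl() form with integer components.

S moves 37% from 21 toward 0: 21 − 7.77 = 13.23 → 13.
H and L are unchanged.

hsl(137, 13%, 13%)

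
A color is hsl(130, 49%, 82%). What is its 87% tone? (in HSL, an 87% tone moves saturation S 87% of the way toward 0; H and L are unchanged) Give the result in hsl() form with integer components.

hsl(130, 6%, 82%)

S moves 87% from 49 toward 0: 49 − 42.63 = 6.37 → 6.
H and L are unchanged.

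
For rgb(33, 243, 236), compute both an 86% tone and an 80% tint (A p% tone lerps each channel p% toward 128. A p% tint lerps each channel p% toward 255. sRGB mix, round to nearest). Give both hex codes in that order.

#73908f, #d3fdfb

86% tone:
  R: 33 + 81.7 = 114.7 → 115
  G: 243 + 0.86×(128−243) = 243 − 98.9 = 144.1 → 144
  B: 236 + 0.86×(128−236) = 236 − 92.88 = 143.12 → 143
  → #73908f
80% tint:
  R: 33 + 177.6 = 210.6 → 211
  G: 243 + 9.6 = 252.6 → 253
  B: 236 + 15.2 = 251.2 → 251
  → #d3fdfb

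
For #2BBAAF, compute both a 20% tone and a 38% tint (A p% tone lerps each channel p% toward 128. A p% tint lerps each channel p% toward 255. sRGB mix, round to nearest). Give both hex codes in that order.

#2BBAAF is rgb(43, 186, 175).
20% tone:
  R: 43 + 17 = 60 → 60
  G: 186 − 11.6 = 174.4 → 174
  B: 175 − 9.4 = 165.6 → 166
  → #3CAEA6
38% tint:
  R: 43 + 0.38×(255−43) = 43 + 80.56 = 123.56 → 124
  G: 186 + 0.38×(255−186) = 186 + 26.22 = 212.22 → 212
  B: 175 + 30.4 = 205.4 → 205
  → #7CD4CD

#3CAEA6, #7CD4CD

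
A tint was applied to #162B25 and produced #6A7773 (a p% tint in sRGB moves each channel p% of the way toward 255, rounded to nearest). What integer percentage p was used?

36%

#162B25 is rgb(22, 43, 37); #6A7773 is rgb(106, 119, 115).
On the R channel (widest range): 106 ≈ 22 + (p/100)(255 − 22), so p ≈ 100×(106 − 22)/(255 − 22) = 8400/233 = 36.05.
p = 36 reproduces all three channels after rounding.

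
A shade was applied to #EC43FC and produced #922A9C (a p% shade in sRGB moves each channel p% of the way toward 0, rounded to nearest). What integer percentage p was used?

#EC43FC is rgb(236, 67, 252); #922A9C is rgb(146, 42, 156).
On the B channel (widest range): 156 ≈ 252 + (p/100)(0 − 252), so p ≈ 100×(156 − 252)/(0 − 252) = -9600/-252 = 38.10.
p = 38 reproduces all three channels after rounding.

38%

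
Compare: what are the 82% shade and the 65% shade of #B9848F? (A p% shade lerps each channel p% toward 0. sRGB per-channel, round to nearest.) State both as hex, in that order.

#21181A, #412E32

#B9848F is rgb(185, 132, 143).
82% shade:
  R: 185 + 0.82×(0−185) = 185 − 151.7 = 33.3 → 33
  G: 132 − 108.24 = 23.76 → 24
  B: 143 + 0.82×(0−143) = 143 − 117.26 = 25.74 → 26
  → #21181A
65% shade:
  R: 185 − 120.25 = 64.75 → 65
  G: 132 + 0.65×(0−132) = 132 − 85.8 = 46.2 → 46
  B: 143 − 92.95 = 50.05 → 50
  → #412E32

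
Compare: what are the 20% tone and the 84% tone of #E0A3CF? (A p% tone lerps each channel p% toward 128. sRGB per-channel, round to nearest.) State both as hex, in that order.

#E0A3CF is rgb(224, 163, 207).
20% tone:
  R: 224 + 0.2×(128−224) = 224 − 19.2 = 204.8 → 205
  G: 163 + 0.2×(128−163) = 163 − 7 = 156 → 156
  B: 207 + 0.2×(128−207) = 207 − 15.8 = 191.2 → 191
  → #CD9CBF
84% tone:
  R: 224 + 0.84×(128−224) = 224 − 80.64 = 143.36 → 143
  G: 163 + 0.84×(128−163) = 163 − 29.4 = 133.6 → 134
  B: 207 + 0.84×(128−207) = 207 − 66.36 = 140.64 → 141
  → #8F868D

#CD9CBF, #8F868D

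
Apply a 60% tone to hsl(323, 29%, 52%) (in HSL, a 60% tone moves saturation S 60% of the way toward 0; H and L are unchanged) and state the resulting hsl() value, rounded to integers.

S moves 60% from 29 toward 0: 29 − 17.4 = 11.6 → 12.
H and L are unchanged.

hsl(323, 12%, 52%)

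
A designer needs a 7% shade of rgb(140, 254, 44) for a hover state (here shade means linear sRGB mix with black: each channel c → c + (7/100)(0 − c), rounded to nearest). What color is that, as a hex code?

Lerp each channel 7% toward 0:
  R: 140 + 0.07×(0−140) = 140 − 9.8 = 130.2 → 130
  G: 254 − 17.78 = 236.22 → 236
  B: 44 + 0.07×(0−44) = 44 − 3.08 = 40.92 → 41
rgb(130, 236, 41) = #82EC29.

#82EC29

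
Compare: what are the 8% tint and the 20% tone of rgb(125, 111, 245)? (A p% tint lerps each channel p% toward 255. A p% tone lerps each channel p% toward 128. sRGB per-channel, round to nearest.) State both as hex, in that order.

8% tint:
  R: 125 + 0.08×(255−125) = 125 + 10.4 = 135.4 → 135
  G: 111 + 0.08×(255−111) = 111 + 11.52 = 122.52 → 123
  B: 245 + 0.08×(255−245) = 245 + 0.8 = 245.8 → 246
  → #877bf6
20% tone:
  R: 125 + 0.6 = 125.6 → 126
  G: 111 + 3.4 = 114.4 → 114
  B: 245 + 0.2×(128−245) = 245 − 23.4 = 221.6 → 222
  → #7e72de

#877bf6, #7e72de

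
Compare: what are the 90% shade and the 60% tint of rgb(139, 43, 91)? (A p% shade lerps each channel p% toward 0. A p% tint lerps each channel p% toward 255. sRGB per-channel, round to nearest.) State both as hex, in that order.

90% shade:
  R: 139 − 125.1 = 13.9 → 14
  G: 43 + 0.9×(0−43) = 43 − 38.7 = 4.3 → 4
  B: 91 − 81.9 = 9.1 → 9
  → #0E0409
60% tint:
  R: 139 + 0.6×(255−139) = 139 + 69.6 = 208.6 → 209
  G: 43 + 127.2 = 170.2 → 170
  B: 91 + 98.4 = 189.4 → 189
  → #D1AABD

#0E0409, #D1AABD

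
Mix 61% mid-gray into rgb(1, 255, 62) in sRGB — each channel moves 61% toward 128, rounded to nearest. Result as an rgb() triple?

rgb(78, 178, 102)

A 61% tone moves each channel 61% toward 128:
  R: 1 + 77.47 = 78.47 → 78
  G: 255 + 0.61×(128−255) = 255 − 77.47 = 177.53 → 178
  B: 62 + 0.61×(128−62) = 62 + 40.26 = 102.26 → 102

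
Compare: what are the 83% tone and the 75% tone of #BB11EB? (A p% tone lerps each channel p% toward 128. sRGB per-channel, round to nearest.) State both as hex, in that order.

#BB11EB is rgb(187, 17, 235).
83% tone:
  R: 187 − 48.97 = 138.03 → 138
  G: 17 + 92.13 = 109.13 → 109
  B: 235 + 0.83×(128−235) = 235 − 88.81 = 146.19 → 146
  → #8A6D92
75% tone:
  R: 187 + 0.75×(128−187) = 187 − 44.25 = 142.75 → 143
  G: 17 + 83.25 = 100.25 → 100
  B: 235 − 80.25 = 154.75 → 155
  → #8F649B

#8A6D92, #8F649B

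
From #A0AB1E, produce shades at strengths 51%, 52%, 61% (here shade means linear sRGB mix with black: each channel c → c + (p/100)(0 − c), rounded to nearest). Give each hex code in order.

#4E540F, #4D520E, #3E430C

#A0AB1E is rgb(160, 171, 30).
51%: (160 − 81.6 = 78.4→78, 171 − 87.21 = 83.79→84, 30 − 15.3 = 14.7→15) → #4E540F
52%: (160 − 83.2 = 76.8→77, 171 − 88.92 = 82.08→82, 30 − 15.6 = 14.4→14) → #4D520E
61%: (160 − 97.6 = 62.4→62, 171 − 104.31 = 66.69→67, 30 − 18.3 = 11.7→12) → #3E430C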